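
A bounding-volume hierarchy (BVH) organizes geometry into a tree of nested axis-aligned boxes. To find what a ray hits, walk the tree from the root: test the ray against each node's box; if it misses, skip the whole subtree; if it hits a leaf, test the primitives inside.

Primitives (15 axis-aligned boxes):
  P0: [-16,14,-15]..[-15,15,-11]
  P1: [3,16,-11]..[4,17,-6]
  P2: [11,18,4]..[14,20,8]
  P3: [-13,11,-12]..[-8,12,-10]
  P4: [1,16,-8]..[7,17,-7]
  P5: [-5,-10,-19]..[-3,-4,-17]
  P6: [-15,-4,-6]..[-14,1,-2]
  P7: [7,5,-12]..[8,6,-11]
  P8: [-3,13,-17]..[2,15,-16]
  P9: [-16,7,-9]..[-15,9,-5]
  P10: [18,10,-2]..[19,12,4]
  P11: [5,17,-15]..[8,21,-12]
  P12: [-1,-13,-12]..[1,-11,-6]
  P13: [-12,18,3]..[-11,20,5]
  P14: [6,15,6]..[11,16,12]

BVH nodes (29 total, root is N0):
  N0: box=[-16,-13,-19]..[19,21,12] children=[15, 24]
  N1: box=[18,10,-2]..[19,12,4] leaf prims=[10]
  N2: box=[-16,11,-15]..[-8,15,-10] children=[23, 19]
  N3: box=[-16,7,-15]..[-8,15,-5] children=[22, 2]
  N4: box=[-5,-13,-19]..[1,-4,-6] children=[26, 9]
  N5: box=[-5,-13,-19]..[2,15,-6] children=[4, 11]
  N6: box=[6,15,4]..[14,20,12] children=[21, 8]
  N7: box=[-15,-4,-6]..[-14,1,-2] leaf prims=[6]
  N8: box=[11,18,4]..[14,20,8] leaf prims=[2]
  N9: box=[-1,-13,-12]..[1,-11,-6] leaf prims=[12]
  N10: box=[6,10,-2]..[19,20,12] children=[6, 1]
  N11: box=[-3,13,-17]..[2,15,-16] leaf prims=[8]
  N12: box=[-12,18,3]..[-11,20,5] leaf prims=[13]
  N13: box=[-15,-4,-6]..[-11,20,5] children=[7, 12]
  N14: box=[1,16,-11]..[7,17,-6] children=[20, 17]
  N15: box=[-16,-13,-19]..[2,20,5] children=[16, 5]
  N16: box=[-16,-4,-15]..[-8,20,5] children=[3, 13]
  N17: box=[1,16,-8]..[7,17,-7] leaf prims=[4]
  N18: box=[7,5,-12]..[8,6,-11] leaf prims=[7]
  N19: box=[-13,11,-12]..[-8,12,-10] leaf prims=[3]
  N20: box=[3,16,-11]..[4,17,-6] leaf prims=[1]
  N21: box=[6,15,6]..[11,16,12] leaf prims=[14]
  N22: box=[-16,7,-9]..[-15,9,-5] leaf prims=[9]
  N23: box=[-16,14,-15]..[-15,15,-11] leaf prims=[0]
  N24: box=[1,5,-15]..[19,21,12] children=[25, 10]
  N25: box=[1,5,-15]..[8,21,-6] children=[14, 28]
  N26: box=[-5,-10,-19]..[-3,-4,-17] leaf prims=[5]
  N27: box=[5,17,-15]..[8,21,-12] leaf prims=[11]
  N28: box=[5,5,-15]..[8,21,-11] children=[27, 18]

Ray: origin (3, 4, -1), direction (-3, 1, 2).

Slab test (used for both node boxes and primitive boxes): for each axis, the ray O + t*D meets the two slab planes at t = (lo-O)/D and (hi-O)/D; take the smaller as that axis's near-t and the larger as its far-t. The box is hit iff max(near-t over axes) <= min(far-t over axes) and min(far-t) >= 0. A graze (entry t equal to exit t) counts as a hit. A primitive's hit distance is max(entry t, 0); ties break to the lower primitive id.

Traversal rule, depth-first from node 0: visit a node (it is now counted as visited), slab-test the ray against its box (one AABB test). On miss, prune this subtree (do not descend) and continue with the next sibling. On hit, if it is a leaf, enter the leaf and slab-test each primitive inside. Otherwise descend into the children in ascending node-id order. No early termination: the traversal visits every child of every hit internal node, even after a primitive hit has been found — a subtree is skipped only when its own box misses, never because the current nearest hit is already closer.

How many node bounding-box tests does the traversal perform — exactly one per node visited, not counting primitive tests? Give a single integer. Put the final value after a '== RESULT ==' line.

Walk:
N0 x:[-16/3,19/3] y:[-17,17] z:[-9,13/2] -> hit [-16/3,19/3], descend [15, 24]
  N15 x:[1/3,19/3] y:[-17,16] z:[-9,3] -> hit [1/3,3], descend [5, 16]
    N5 x:[1/3,8/3] y:[-17,11] z:[-9,-5/2] -> miss, prune
    N16 x:[11/3,19/3] y:[-8,16] z:[-7,3] -> miss, prune
  N24 x:[-16/3,2/3] y:[1,17] z:[-7,13/2] -> miss, prune

order=[0, 15, 5, 16, 24]  |boxes|=5  |leaves|=0  hit=miss

== RESULT ==
5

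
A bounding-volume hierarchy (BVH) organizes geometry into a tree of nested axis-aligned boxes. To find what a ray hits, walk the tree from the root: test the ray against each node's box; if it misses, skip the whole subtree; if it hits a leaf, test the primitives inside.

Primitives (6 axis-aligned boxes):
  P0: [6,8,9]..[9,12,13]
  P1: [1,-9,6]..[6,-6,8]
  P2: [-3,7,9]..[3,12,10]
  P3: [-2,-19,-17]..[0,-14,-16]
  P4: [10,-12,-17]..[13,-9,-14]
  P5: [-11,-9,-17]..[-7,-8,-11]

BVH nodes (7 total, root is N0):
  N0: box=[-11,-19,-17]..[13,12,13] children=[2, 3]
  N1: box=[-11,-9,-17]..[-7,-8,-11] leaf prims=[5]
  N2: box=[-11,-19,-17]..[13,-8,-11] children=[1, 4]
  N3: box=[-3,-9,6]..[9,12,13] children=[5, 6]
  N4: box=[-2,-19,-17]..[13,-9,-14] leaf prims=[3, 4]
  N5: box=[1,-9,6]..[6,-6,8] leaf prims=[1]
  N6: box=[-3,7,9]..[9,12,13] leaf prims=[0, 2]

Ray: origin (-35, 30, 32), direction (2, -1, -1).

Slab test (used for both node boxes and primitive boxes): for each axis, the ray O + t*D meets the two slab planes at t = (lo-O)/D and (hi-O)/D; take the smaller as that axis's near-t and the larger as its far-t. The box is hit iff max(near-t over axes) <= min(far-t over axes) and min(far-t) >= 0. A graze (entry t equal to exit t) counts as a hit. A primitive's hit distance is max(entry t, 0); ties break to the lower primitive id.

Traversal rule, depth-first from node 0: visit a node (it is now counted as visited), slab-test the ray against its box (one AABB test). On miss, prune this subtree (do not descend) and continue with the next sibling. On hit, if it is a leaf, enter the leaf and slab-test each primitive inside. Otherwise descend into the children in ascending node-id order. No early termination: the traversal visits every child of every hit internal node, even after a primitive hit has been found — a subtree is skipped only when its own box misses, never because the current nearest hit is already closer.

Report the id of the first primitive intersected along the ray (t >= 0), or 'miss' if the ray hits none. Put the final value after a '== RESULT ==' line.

Walk:
N0 x:[12,24] y:[18,49] z:[19,49] -> hit [19,24], descend [2, 3]
  N2 x:[12,24] y:[38,49] z:[43,49] -> miss, prune
  N3 x:[16,22] y:[18,39] z:[19,26] -> hit [19,22], descend [5, 6]
    N5 x:[18,41/2] y:[36,39] z:[24,26] -> miss, prune
    N6 x:[16,22] y:[18,23] z:[19,23] -> hit [19,22] leaf, test {P0@t=41/2, P2(miss)}

5 AABB tests over nodes [0, 2, 3, 5, 6]; 1 leaf entered; closest P0.

== RESULT ==
0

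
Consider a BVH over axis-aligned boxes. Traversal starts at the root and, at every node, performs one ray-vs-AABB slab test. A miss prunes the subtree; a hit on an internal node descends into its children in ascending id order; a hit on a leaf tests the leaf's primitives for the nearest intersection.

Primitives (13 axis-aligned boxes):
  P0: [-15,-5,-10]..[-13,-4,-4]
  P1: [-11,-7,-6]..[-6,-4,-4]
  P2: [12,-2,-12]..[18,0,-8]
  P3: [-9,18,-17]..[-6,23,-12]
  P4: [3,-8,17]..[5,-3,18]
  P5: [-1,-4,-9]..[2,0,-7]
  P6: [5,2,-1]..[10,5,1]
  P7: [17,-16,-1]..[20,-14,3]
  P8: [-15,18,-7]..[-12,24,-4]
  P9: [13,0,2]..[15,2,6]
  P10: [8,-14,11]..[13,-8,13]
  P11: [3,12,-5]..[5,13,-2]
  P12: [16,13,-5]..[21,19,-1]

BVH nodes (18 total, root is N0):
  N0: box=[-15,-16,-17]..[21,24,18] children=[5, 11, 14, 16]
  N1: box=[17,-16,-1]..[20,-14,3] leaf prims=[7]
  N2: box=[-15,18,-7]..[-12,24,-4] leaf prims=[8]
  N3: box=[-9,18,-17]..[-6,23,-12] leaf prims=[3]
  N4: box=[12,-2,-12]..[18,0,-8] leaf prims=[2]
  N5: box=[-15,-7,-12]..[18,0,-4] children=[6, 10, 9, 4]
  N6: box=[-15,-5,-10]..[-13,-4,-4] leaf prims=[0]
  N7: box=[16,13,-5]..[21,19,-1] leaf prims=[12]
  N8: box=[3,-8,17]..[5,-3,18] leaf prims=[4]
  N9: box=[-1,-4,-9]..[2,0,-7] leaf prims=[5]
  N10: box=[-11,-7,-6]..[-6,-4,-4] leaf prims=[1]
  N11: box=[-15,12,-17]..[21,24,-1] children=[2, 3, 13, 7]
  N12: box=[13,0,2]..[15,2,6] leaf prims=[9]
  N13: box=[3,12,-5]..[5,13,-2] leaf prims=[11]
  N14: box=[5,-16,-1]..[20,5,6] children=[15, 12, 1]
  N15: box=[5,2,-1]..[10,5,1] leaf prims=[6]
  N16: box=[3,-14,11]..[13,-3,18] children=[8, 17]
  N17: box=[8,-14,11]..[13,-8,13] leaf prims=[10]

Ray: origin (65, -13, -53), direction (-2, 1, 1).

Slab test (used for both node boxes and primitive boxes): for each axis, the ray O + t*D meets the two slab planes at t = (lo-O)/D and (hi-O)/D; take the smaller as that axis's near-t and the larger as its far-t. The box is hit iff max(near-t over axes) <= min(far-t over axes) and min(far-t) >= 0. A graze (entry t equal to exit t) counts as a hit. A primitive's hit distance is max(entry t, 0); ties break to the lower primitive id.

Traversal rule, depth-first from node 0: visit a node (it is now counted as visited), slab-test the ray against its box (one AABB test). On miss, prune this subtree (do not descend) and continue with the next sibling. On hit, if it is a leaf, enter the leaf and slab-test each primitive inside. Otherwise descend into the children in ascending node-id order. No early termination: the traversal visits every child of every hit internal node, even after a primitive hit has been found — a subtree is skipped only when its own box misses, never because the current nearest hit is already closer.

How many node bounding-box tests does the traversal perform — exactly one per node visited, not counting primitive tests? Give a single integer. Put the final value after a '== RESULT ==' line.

Walk:
N0 x:[22,40] y:[-3,37] z:[36,71] -> hit [36,37], descend [5, 11, 14, 16]
  N5 x:[47/2,40] y:[6,13] z:[41,49] -> miss, prune
  N11 x:[22,40] y:[25,37] z:[36,52] -> hit [36,37], descend [2, 3, 7, 13]
    N2 x:[77/2,40] y:[31,37] z:[46,49] -> miss, prune
    N3 x:[71/2,37] y:[31,36] z:[36,41] -> hit [36,36] leaf, test {P3@t=36}
    N7 x:[22,49/2] y:[26,32] z:[48,52] -> miss, prune
    N13 x:[30,31] y:[25,26] z:[48,51] -> miss, prune
  N14 x:[45/2,30] y:[-3,18] z:[52,59] -> miss, prune
  N16 x:[26,31] y:[-1,10] z:[64,71] -> miss, prune

9 AABB tests over nodes [0, 5, 11, 2, 3, 7, 13, 14, 16]; 1 leaf entered; closest P3.

== RESULT ==
9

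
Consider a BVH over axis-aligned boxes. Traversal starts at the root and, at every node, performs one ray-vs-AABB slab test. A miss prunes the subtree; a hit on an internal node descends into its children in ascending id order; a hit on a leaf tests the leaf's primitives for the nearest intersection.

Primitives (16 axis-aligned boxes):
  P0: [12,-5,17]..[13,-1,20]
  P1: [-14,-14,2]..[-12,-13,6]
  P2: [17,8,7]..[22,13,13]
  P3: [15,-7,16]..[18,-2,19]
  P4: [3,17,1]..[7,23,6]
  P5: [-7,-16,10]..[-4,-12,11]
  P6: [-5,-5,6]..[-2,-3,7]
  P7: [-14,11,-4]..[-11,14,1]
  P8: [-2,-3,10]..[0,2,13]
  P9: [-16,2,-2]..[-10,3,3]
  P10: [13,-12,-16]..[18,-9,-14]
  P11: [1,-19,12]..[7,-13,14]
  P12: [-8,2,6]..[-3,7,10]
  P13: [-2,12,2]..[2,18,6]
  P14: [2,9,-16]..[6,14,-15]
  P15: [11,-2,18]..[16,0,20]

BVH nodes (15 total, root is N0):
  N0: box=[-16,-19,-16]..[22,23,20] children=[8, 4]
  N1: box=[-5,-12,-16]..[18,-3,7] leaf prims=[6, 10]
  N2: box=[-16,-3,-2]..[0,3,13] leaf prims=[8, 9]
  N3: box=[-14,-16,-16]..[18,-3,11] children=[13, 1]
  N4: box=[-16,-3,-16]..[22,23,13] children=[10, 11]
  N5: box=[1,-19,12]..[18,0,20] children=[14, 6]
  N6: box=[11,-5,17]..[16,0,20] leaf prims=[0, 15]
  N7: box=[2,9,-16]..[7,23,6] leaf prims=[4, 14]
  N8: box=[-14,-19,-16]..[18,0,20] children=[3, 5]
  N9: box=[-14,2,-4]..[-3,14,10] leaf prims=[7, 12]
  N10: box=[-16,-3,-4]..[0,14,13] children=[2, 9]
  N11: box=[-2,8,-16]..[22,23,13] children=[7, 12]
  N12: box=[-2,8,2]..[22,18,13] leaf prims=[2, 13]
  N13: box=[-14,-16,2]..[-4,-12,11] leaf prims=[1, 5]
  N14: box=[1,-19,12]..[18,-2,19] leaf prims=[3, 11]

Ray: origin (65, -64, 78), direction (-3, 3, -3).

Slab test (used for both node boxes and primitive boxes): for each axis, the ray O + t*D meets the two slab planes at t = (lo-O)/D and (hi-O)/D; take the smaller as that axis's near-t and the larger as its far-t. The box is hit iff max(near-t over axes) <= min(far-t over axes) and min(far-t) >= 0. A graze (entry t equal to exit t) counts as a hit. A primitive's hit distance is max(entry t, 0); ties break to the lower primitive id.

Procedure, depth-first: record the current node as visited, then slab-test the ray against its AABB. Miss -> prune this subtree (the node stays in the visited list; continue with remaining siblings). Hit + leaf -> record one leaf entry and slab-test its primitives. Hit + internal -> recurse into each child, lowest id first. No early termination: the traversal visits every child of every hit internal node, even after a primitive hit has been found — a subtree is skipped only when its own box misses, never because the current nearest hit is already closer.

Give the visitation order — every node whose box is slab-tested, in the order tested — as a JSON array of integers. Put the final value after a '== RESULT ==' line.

Traverse from the root:
N0 x:[43/3,27] y:[15,29] z:[58/3,94/3] -> hit [58/3,27], descend [4, 8]
  N4 x:[43/3,27] y:[61/3,29] z:[65/3,94/3] -> hit [65/3,27], descend [10, 11]
    N10 x:[65/3,27] y:[61/3,26] z:[65/3,82/3] -> hit [65/3,26], descend [2, 9]
      N2 x:[65/3,27] y:[61/3,67/3] z:[65/3,80/3] -> hit [65/3,67/3] leaf, test {P8@t=65/3, P9(miss)}
      N9 x:[68/3,79/3] y:[22,26] z:[68/3,82/3] -> hit [68/3,26] leaf, test {P7@t=77/3, P12@t=68/3}
    N11 x:[43/3,67/3] y:[24,29] z:[65/3,94/3] -> miss, prune
  N8 x:[47/3,79/3] y:[15,64/3] z:[58/3,94/3] -> hit [58/3,64/3], descend [3, 5]
    N3 x:[47/3,79/3] y:[16,61/3] z:[67/3,94/3] -> miss, prune
    N5 x:[47/3,64/3] y:[15,64/3] z:[58/3,22] -> hit [58/3,64/3], descend [6, 14]
      N6 x:[49/3,18] y:[59/3,64/3] z:[58/3,61/3] -> miss, prune
      N14 x:[47/3,64/3] y:[15,62/3] z:[59/3,22] -> hit [59/3,62/3] leaf, test {P3(miss), P11(miss)}

Visited [0, 4, 10, 2, 9, 11, 8, 3, 5, 6, 14]. Tests: 11 box, 3 leaf. Nearest: P8.

== RESULT ==
[0, 4, 10, 2, 9, 11, 8, 3, 5, 6, 14]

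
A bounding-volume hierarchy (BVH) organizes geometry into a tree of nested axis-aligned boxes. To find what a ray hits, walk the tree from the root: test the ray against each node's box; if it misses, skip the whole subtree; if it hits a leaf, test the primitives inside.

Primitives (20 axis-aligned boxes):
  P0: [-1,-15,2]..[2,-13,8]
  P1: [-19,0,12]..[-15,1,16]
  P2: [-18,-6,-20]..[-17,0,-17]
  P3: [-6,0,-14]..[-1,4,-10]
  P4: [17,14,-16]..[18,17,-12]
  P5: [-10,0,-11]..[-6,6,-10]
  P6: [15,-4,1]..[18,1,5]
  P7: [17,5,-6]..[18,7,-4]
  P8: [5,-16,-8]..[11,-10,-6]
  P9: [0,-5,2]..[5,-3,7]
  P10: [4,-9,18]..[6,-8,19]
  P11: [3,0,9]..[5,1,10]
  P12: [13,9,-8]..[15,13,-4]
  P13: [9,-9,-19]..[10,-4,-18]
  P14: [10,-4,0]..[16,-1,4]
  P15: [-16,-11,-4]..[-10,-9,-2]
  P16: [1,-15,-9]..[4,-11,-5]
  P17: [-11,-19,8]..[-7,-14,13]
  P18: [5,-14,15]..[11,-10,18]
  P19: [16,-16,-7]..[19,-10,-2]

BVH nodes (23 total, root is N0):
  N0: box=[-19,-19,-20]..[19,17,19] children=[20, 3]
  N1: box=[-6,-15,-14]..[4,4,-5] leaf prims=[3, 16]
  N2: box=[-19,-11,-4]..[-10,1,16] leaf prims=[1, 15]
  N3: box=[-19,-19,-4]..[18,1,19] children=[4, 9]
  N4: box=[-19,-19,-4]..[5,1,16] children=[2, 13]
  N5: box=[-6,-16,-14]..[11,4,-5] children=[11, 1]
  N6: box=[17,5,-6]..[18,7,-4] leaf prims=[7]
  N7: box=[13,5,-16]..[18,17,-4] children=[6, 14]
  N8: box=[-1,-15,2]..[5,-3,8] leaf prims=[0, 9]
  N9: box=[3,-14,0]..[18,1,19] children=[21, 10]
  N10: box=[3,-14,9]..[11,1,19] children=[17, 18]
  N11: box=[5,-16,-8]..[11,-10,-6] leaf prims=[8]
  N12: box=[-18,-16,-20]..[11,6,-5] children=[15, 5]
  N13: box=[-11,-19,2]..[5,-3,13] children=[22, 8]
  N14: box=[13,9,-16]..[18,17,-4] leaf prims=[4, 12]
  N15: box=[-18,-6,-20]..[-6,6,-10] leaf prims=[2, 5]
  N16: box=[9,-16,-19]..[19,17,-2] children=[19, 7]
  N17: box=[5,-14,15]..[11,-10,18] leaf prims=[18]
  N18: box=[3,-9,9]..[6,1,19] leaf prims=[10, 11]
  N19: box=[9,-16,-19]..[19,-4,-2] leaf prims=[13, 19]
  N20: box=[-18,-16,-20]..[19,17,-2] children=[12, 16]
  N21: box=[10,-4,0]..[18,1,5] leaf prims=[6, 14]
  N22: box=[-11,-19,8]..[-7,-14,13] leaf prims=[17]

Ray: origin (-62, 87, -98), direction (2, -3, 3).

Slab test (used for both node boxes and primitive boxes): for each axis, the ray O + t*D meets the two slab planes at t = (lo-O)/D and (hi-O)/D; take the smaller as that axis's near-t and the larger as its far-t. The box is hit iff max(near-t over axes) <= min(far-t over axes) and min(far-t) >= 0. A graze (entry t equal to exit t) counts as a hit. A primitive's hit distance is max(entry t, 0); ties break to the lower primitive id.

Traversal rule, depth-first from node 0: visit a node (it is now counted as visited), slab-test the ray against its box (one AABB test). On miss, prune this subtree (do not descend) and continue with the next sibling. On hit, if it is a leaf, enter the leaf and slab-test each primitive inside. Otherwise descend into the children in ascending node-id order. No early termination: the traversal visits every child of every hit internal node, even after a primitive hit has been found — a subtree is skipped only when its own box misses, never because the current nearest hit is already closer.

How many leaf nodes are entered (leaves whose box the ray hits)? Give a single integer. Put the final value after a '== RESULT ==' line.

Trace the traversal:
N0 x:[43/2,81/2] y:[70/3,106/3] z:[26,39] -> hit [26,106/3], descend [3, 20]
  N3 x:[43/2,40] y:[86/3,106/3] z:[94/3,39] -> hit [94/3,106/3], descend [4, 9]
    N4 x:[43/2,67/2] y:[86/3,106/3] z:[94/3,38] -> hit [94/3,67/2], descend [2, 13]
      N2 x:[43/2,26] y:[86/3,98/3] z:[94/3,38] -> miss, prune
      N13 x:[51/2,67/2] y:[30,106/3] z:[100/3,37] -> hit [100/3,67/2], descend [8, 22]
        N8 x:[61/2,67/2] y:[30,34] z:[100/3,106/3] -> hit [100/3,67/2] leaf, test {P0(miss), P9(miss)}
        N22 x:[51/2,55/2] y:[101/3,106/3] z:[106/3,37] -> miss, prune
    N9 x:[65/2,40] y:[86/3,101/3] z:[98/3,39] -> hit [98/3,101/3], descend [10, 21]
      N10 x:[65/2,73/2] y:[86/3,101/3] z:[107/3,39] -> miss, prune
      N21 x:[36,40] y:[86/3,91/3] z:[98/3,103/3] -> miss, prune
  N20 x:[22,81/2] y:[70/3,103/3] z:[26,32] -> hit [26,32], descend [12, 16]
    N12 x:[22,73/2] y:[27,103/3] z:[26,31] -> hit [27,31], descend [5, 15]
      N5 x:[28,73/2] y:[83/3,103/3] z:[28,31] -> hit [28,31], descend [1, 11]
        N1 x:[28,33] y:[83/3,34] z:[28,31] -> hit [28,31] leaf, test {P3@t=28, P16(miss)}
        N11 x:[67/2,73/2] y:[97/3,103/3] z:[30,92/3] -> miss, prune
      N15 x:[22,28] y:[27,31] z:[26,88/3] -> hit [27,28] leaf, test {P2(miss), P5(miss)}
    N16 x:[71/2,81/2] y:[70/3,103/3] z:[79/3,32] -> miss, prune

order=[0, 3, 4, 2, 13, 8, 22, 9, 10, 21, 20, 12, 5, 1, 11, 15, 16]  |boxes|=17  |leaves|=3  hit=P3

== RESULT ==
3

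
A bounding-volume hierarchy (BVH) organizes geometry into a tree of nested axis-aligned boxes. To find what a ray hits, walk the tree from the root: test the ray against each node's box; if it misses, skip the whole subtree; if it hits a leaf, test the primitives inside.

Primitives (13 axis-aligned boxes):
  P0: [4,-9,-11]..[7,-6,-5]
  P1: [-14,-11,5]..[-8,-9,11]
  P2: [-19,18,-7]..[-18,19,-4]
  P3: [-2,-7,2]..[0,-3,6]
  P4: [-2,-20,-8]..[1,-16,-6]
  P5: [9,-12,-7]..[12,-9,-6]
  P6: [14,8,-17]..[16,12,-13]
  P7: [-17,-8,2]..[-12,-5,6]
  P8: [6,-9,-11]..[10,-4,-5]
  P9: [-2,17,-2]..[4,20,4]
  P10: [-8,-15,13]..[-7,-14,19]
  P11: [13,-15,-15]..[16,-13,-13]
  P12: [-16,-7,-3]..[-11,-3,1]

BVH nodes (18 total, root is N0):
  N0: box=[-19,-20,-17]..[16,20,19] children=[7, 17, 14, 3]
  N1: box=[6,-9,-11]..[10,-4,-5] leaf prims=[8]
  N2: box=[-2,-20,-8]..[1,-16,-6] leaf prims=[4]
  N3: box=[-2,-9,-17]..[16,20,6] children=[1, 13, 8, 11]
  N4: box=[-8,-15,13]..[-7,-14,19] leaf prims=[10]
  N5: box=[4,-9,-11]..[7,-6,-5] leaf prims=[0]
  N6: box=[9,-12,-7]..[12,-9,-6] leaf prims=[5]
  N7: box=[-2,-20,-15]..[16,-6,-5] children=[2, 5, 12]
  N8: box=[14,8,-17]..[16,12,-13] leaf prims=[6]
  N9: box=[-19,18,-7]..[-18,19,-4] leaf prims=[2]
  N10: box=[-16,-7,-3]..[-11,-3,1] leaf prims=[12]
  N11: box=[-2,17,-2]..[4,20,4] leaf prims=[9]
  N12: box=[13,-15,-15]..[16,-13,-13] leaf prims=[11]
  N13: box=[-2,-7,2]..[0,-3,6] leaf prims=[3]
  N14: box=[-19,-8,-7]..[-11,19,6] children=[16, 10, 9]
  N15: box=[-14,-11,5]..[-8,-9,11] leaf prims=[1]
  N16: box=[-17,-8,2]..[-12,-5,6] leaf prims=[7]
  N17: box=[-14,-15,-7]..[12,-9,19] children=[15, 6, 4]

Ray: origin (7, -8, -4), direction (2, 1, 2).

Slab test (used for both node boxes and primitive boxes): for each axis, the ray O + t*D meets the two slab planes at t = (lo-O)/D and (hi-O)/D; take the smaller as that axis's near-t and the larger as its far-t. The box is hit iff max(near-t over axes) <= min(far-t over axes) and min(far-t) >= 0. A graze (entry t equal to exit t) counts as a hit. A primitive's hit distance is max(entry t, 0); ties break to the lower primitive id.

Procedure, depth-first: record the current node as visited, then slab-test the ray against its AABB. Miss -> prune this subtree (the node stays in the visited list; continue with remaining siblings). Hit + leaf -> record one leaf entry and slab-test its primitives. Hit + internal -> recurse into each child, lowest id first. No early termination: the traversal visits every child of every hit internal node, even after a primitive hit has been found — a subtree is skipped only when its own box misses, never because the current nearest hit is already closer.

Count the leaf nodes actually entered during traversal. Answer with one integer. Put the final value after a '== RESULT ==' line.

Walk:
N0 x:[-13,9/2] y:[-12,28] z:[-13/2,23/2] -> hit [-13/2,9/2], descend [3, 7, 14, 17]
  N3 x:[-9/2,9/2] y:[-1,28] z:[-13/2,5] -> hit [-1,9/2], descend [1, 8, 11, 13]
    N1 x:[-1/2,3/2] y:[-1,4] z:[-7/2,-1/2] -> miss, prune
    N8 x:[7/2,9/2] y:[16,20] z:[-13/2,-9/2] -> miss, prune
    N11 x:[-9/2,-3/2] y:[25,28] z:[1,4] -> miss, prune
    N13 x:[-9/2,-7/2] y:[1,5] z:[3,5] -> miss, prune
  N7 x:[-9/2,9/2] y:[-12,2] z:[-11/2,-1/2] -> miss, prune
  N14 x:[-13,-9] y:[0,27] z:[-3/2,5] -> miss, prune
  N17 x:[-21/2,5/2] y:[-7,-1] z:[-3/2,23/2] -> miss, prune

order=[0, 3, 1, 8, 11, 13, 7, 14, 17]  |boxes|=9  |leaves|=0  hit=miss

== RESULT ==
0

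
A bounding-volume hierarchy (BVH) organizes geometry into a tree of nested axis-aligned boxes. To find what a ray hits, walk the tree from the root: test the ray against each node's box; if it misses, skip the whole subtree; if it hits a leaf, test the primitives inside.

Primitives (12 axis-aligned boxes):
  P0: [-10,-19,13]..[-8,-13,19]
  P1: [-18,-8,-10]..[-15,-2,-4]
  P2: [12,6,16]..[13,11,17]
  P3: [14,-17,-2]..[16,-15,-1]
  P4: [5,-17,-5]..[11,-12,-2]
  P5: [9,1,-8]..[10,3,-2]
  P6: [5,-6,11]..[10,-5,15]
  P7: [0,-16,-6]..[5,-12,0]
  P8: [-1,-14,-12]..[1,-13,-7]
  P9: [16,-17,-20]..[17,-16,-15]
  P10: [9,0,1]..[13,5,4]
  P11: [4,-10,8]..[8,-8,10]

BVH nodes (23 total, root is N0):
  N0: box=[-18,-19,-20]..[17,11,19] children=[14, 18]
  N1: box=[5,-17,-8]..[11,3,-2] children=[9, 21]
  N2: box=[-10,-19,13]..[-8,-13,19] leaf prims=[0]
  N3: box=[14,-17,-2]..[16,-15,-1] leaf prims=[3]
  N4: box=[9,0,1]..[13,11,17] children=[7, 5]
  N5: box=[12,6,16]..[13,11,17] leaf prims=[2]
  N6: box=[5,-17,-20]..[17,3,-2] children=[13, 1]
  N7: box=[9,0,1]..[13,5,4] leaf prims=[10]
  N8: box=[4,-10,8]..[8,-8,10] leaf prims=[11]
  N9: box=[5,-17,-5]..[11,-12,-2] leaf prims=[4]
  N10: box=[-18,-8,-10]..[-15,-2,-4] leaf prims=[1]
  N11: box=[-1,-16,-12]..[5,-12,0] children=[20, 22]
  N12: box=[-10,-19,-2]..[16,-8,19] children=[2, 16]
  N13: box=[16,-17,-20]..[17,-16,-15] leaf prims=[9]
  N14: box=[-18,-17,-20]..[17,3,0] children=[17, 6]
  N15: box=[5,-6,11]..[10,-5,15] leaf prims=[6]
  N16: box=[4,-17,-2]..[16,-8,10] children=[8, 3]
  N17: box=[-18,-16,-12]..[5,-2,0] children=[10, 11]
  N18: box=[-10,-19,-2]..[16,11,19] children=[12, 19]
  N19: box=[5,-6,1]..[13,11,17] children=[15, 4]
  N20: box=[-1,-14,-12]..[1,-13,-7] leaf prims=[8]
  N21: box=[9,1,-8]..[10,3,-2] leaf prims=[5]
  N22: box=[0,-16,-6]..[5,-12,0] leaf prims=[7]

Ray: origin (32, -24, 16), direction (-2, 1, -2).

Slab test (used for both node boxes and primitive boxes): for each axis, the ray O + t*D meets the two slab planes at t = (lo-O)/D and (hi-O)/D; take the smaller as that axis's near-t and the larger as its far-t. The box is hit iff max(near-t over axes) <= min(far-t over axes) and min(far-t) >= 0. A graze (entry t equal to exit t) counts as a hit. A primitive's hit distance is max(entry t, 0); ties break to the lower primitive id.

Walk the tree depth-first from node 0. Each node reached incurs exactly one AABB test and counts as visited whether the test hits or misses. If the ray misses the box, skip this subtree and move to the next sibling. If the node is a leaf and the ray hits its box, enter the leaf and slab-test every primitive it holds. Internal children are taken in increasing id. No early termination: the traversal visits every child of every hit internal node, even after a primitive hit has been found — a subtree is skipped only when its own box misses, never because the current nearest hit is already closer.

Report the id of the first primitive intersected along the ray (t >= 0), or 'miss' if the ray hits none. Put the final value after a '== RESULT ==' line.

Walk:
N0 x:[15/2,25] y:[5,35] z:[-3/2,18] -> hit [15/2,18], descend [14, 18]
  N14 x:[15/2,25] y:[7,27] z:[8,18] -> hit [8,18], descend [6, 17]
    N6 x:[15/2,27/2] y:[7,27] z:[9,18] -> hit [9,27/2], descend [1, 13]
      N1 x:[21/2,27/2] y:[7,27] z:[9,12] -> hit [21/2,12], descend [9, 21]
        N9 x:[21/2,27/2] y:[7,12] z:[9,21/2] -> hit [21/2,21/2] leaf, test {P4@t=21/2}
        N21 x:[11,23/2] y:[25,27] z:[9,12] -> miss, prune
      N13 x:[15/2,8] y:[7,8] z:[31/2,18] -> miss, prune
    N17 x:[27/2,25] y:[8,22] z:[8,14] -> hit [27/2,14], descend [10, 11]
      N10 x:[47/2,25] y:[16,22] z:[10,13] -> miss, prune
      N11 x:[27/2,33/2] y:[8,12] z:[8,14] -> miss, prune
  N18 x:[8,21] y:[5,35] z:[-3/2,9] -> hit [8,9], descend [12, 19]
    N12 x:[8,21] y:[5,16] z:[-3/2,9] -> hit [8,9], descend [2, 16]
      N2 x:[20,21] y:[5,11] z:[-3/2,3/2] -> miss, prune
      N16 x:[8,14] y:[7,16] z:[3,9] -> hit [8,9], descend [3, 8]
        N3 x:[8,9] y:[7,9] z:[17/2,9] -> hit [17/2,9] leaf, test {P3@t=17/2}
        N8 x:[12,14] y:[14,16] z:[3,4] -> miss, prune
    N19 x:[19/2,27/2] y:[18,35] z:[-1/2,15/2] -> miss, prune

Visited [0, 14, 6, 1, 9, 21, 13, 17, 10, 11, 18, 12, 2, 16, 3, 8, 19]. Tests: 17 box, 2 leaf. Nearest: P3.

== RESULT ==
3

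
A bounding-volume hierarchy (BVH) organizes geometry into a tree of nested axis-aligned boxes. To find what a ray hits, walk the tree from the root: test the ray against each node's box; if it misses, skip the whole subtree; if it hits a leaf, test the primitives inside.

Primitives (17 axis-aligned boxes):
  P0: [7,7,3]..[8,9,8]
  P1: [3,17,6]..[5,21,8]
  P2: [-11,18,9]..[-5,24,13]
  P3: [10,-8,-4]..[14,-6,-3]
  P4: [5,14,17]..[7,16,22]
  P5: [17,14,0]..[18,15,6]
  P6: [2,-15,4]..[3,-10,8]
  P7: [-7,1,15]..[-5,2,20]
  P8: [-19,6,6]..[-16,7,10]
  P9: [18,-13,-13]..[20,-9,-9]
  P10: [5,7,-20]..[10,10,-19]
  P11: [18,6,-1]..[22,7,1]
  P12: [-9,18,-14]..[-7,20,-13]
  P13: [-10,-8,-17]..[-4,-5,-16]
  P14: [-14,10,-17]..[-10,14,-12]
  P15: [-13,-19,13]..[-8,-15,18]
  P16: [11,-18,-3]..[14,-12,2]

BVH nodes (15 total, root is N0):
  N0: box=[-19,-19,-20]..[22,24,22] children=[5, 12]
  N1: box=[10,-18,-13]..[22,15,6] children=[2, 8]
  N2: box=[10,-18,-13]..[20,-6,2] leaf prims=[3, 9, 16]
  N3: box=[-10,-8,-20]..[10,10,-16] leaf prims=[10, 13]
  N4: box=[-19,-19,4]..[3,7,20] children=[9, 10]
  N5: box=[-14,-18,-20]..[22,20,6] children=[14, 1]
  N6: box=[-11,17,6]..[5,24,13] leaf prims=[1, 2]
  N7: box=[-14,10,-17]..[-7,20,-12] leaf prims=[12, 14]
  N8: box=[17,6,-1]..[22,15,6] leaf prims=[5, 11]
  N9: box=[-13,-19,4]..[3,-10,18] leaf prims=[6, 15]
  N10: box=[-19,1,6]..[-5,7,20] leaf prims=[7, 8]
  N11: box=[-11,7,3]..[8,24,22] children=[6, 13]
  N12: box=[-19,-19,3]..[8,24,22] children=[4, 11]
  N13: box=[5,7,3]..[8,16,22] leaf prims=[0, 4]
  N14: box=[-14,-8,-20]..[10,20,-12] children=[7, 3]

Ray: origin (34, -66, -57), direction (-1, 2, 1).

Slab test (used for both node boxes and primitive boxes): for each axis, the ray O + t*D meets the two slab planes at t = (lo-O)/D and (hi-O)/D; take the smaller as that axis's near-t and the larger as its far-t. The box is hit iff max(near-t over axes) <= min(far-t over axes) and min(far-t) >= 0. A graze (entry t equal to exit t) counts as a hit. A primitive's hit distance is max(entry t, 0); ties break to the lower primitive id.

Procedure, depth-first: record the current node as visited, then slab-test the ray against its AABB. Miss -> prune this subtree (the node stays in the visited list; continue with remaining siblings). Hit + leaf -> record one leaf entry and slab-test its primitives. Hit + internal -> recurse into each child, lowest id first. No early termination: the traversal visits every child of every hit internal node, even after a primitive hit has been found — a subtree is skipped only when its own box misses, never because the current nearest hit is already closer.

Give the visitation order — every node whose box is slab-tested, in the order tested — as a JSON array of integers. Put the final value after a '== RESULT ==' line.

Walk:
N0 x:[12,53] y:[47/2,45] z:[37,79] -> hit [37,45], descend [5, 12]
  N5 x:[12,48] y:[24,43] z:[37,63] -> hit [37,43], descend [1, 14]
    N1 x:[12,24] y:[24,81/2] z:[44,63] -> miss, prune
    N14 x:[24,48] y:[29,43] z:[37,45] -> hit [37,43], descend [3, 7]
      N3 x:[24,44] y:[29,38] z:[37,41] -> hit [37,38] leaf, test {P10(miss), P13(miss)}
      N7 x:[41,48] y:[38,43] z:[40,45] -> hit [41,43] leaf, test {P12@t=43, P14(miss)}
  N12 x:[26,53] y:[47/2,45] z:[60,79] -> miss, prune

Summary -> nodes [0, 5, 1, 14, 3, 7, 12]; box-tests=7; leaf-entries=2; first=P12

== RESULT ==
[0, 5, 1, 14, 3, 7, 12]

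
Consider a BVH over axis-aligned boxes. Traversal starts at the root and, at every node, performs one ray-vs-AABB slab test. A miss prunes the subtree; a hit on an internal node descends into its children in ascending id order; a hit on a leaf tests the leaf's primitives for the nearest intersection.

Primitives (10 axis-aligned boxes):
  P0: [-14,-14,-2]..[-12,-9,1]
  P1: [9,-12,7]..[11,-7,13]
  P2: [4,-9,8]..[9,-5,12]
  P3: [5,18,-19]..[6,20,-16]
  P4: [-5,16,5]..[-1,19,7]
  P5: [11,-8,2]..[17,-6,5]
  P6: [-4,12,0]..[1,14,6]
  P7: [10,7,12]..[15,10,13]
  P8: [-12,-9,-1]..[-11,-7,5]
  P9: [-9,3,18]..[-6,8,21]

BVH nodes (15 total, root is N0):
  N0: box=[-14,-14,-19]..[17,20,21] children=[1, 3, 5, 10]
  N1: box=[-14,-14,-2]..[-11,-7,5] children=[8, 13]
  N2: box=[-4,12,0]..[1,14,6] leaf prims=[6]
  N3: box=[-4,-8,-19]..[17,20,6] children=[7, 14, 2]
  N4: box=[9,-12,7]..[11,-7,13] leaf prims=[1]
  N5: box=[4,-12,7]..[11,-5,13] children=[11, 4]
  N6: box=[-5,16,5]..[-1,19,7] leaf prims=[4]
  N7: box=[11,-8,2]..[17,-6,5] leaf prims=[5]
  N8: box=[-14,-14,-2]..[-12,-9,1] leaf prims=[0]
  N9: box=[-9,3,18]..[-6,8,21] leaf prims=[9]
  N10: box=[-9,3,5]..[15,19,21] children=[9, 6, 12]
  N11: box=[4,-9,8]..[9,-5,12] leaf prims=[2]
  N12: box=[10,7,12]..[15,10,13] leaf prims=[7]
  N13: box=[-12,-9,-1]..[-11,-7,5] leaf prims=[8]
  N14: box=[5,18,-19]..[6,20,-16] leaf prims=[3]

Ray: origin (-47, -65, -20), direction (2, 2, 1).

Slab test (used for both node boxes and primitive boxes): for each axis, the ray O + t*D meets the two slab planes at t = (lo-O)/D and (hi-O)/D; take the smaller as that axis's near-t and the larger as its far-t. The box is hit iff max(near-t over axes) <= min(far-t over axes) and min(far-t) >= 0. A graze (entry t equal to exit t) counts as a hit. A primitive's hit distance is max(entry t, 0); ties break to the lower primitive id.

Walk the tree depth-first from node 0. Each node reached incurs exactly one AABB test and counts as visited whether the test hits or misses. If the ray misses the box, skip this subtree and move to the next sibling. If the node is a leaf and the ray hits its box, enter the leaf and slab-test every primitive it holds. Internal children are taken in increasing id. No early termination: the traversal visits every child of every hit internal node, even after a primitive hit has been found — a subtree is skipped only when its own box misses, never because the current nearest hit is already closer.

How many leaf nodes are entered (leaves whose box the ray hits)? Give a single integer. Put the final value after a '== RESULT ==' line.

Walk:
N0 x:[33/2,32] y:[51/2,85/2] z:[1,41] -> hit [51/2,32], descend [1, 3, 5, 10]
  N1 x:[33/2,18] y:[51/2,29] z:[18,25] -> miss, prune
  N3 x:[43/2,32] y:[57/2,85/2] z:[1,26] -> miss, prune
  N5 x:[51/2,29] y:[53/2,30] z:[27,33] -> hit [27,29], descend [4, 11]
    N4 x:[28,29] y:[53/2,29] z:[27,33] -> hit [28,29] leaf, test {P1@t=28}
    N11 x:[51/2,28] y:[28,30] z:[28,32] -> hit [28,28] leaf, test {P2@t=28}
  N10 x:[19,31] y:[34,42] z:[25,41] -> miss, prune

order=[0, 1, 3, 5, 4, 11, 10]  |boxes|=7  |leaves|=2  hit=P1

== RESULT ==
2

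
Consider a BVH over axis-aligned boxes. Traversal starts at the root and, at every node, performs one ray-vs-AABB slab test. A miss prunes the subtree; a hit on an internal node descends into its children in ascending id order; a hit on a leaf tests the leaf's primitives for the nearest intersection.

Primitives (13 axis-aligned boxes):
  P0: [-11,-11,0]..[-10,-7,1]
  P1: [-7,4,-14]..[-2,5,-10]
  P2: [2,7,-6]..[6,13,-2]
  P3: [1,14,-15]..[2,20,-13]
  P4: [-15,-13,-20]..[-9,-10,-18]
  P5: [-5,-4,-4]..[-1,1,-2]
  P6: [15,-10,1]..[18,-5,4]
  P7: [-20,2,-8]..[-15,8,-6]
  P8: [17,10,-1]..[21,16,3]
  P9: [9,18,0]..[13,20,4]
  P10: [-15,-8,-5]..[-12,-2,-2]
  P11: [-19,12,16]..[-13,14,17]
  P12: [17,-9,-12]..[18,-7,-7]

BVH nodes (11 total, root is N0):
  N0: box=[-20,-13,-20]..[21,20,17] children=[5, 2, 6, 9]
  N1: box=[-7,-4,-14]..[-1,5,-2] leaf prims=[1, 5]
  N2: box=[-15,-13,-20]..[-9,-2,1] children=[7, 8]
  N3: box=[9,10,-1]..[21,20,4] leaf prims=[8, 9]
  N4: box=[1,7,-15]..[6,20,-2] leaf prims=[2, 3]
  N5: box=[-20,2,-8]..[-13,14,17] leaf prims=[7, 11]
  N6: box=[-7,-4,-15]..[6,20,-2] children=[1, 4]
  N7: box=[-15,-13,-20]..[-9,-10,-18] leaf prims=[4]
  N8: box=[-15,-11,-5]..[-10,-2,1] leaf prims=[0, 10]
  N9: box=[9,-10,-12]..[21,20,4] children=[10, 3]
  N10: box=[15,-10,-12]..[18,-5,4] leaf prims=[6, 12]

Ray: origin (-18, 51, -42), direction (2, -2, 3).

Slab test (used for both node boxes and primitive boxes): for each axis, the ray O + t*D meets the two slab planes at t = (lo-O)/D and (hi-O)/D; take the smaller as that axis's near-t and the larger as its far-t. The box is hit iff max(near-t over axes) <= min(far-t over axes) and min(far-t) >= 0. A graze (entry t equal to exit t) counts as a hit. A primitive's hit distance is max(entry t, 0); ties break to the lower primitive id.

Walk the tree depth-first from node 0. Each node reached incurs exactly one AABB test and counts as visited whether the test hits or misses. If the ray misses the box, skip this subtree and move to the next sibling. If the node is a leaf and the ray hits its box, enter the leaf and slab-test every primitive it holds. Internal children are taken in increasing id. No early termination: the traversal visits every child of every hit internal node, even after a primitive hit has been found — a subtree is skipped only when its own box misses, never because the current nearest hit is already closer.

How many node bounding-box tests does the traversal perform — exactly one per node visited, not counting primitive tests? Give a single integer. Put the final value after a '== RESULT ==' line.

Traverse from the root:
N0 x:[-1,39/2] y:[31/2,32] z:[22/3,59/3] -> hit [31/2,39/2], descend [2, 5, 6, 9]
  N2 x:[3/2,9/2] y:[53/2,32] z:[22/3,43/3] -> miss, prune
  N5 x:[-1,5/2] y:[37/2,49/2] z:[34/3,59/3] -> miss, prune
  N6 x:[11/2,12] y:[31/2,55/2] z:[9,40/3] -> miss, prune
  N9 x:[27/2,39/2] y:[31/2,61/2] z:[10,46/3] -> miss, prune

5 AABB tests over nodes [0, 2, 5, 6, 9]; 0 leaves entered; closest miss.

== RESULT ==
5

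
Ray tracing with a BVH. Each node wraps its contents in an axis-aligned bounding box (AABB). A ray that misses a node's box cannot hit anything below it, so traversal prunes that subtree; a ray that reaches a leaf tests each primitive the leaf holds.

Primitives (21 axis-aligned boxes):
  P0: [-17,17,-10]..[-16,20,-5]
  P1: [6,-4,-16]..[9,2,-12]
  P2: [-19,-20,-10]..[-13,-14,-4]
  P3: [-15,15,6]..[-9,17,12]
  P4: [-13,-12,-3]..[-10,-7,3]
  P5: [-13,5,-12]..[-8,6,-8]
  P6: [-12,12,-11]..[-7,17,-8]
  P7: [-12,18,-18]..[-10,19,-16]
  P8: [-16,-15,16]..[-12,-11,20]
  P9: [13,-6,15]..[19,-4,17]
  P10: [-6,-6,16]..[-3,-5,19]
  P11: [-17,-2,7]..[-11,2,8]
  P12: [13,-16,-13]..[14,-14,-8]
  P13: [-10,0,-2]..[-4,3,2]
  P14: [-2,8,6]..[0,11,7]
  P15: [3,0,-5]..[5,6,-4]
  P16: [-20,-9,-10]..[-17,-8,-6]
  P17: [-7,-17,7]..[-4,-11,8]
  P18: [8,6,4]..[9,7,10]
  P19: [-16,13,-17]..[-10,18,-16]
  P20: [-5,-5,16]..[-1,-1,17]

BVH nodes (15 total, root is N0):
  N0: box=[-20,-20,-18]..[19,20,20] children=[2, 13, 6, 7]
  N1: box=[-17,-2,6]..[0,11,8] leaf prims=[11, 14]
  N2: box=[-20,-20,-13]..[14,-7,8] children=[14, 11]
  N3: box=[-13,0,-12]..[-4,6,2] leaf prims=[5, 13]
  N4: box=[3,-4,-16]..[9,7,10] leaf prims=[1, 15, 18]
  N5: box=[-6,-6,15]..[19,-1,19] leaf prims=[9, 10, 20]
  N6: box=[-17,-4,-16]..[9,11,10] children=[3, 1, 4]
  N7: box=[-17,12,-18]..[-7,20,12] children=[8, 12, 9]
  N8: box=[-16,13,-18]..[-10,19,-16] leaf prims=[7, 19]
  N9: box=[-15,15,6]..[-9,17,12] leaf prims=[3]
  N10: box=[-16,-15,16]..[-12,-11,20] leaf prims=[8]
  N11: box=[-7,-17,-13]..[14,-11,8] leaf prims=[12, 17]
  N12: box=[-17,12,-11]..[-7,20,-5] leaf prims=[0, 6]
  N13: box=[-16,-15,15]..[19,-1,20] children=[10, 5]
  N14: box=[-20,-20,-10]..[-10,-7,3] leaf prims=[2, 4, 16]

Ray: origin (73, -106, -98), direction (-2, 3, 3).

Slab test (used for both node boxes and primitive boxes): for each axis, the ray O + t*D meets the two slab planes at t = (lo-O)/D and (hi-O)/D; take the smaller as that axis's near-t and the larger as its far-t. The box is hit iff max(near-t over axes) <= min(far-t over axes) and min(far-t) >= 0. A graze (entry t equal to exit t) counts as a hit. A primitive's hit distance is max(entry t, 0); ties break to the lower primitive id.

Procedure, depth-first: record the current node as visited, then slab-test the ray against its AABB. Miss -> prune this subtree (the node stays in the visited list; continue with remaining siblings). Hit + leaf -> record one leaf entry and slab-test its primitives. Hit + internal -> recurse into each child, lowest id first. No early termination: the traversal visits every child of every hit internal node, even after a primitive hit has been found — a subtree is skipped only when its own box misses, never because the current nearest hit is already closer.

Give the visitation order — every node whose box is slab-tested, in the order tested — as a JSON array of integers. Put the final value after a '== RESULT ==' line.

Walk:
N0 x:[27,93/2] y:[86/3,42] z:[80/3,118/3] -> hit [86/3,118/3], descend [2, 6, 7, 13]
  N2 x:[59/2,93/2] y:[86/3,33] z:[85/3,106/3] -> hit [59/2,33], descend [11, 14]
    N11 x:[59/2,40] y:[89/3,95/3] z:[85/3,106/3] -> hit [89/3,95/3] leaf, test {P12@t=30, P17(miss)}
    N14 x:[83/2,93/2] y:[86/3,33] z:[88/3,101/3] -> miss, prune
  N6 x:[32,45] y:[34,39] z:[82/3,36] -> hit [34,36], descend [1, 3, 4]
    N1 x:[73/2,45] y:[104/3,39] z:[104/3,106/3] -> miss, prune
    N3 x:[77/2,43] y:[106/3,112/3] z:[86/3,100/3] -> miss, prune
    N4 x:[32,35] y:[34,113/3] z:[82/3,36] -> hit [34,35] leaf, test {P1(miss), P15(miss), P18(miss)}
  N7 x:[40,45] y:[118/3,42] z:[80/3,110/3] -> miss, prune
  N13 x:[27,89/2] y:[91/3,35] z:[113/3,118/3] -> miss, prune

10 AABB tests over nodes [0, 2, 11, 14, 6, 1, 3, 4, 7, 13]; 2 leaves entered; closest P12.

== RESULT ==
[0, 2, 11, 14, 6, 1, 3, 4, 7, 13]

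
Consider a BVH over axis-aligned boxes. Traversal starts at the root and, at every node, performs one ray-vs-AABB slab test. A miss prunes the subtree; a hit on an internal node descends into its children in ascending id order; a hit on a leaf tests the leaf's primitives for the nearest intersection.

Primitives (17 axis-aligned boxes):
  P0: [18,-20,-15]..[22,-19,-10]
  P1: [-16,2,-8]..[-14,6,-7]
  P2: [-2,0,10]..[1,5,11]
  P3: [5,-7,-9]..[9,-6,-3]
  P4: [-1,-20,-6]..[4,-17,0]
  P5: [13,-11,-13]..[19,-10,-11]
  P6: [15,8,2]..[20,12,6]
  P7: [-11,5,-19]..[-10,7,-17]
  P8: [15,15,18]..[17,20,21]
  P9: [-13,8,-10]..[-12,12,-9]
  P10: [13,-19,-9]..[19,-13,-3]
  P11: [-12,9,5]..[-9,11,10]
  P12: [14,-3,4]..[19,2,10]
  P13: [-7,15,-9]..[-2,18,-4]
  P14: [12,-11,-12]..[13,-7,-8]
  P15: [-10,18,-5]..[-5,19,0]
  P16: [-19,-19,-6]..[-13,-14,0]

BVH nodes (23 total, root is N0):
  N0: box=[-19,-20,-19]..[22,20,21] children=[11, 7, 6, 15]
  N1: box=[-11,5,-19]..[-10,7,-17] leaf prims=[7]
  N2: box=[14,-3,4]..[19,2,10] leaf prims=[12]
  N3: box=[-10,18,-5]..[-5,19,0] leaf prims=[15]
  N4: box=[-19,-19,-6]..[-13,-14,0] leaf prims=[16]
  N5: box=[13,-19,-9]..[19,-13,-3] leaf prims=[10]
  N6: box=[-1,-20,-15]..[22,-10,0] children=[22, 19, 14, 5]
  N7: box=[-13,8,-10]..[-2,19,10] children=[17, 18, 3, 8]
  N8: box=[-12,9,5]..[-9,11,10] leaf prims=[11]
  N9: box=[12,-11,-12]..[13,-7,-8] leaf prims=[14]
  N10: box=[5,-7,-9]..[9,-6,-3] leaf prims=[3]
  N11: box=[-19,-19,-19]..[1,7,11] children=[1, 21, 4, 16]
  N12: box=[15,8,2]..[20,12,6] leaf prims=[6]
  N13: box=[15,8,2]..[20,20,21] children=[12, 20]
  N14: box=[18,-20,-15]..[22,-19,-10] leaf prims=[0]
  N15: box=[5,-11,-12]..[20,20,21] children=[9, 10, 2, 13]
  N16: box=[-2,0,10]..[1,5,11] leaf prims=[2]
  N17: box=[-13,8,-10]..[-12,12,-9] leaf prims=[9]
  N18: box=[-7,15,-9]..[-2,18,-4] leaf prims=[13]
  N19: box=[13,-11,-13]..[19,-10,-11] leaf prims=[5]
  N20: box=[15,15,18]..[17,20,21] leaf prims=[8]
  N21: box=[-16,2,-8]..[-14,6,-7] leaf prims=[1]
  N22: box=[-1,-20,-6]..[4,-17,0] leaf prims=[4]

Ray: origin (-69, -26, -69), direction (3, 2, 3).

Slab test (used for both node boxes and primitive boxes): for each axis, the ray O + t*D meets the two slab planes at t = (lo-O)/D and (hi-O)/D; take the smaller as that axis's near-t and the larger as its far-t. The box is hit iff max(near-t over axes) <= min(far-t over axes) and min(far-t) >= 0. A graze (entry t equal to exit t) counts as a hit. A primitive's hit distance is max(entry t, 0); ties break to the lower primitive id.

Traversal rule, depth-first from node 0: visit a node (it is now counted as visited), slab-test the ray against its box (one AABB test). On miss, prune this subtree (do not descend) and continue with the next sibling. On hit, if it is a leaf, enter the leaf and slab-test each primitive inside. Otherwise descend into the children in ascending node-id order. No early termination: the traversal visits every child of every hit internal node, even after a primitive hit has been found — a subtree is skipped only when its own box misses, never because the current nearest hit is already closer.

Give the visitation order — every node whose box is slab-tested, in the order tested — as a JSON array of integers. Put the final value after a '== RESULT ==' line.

Walk:
N0 x:[50/3,91/3] y:[3,23] z:[50/3,30] -> hit [50/3,23], descend [6, 7, 11, 15]
  N6 x:[68/3,91/3] y:[3,8] z:[18,23] -> miss, prune
  N7 x:[56/3,67/3] y:[17,45/2] z:[59/3,79/3] -> hit [59/3,67/3], descend [3, 8, 17, 18]
    N3 x:[59/3,64/3] y:[22,45/2] z:[64/3,23] -> miss, prune
    N8 x:[19,20] y:[35/2,37/2] z:[74/3,79/3] -> miss, prune
    N17 x:[56/3,19] y:[17,19] z:[59/3,20] -> miss, prune
    N18 x:[62/3,67/3] y:[41/2,22] z:[20,65/3] -> hit [62/3,65/3] leaf, test {P13@t=62/3}
  N11 x:[50/3,70/3] y:[7/2,33/2] z:[50/3,80/3] -> miss, prune
  N15 x:[74/3,89/3] y:[15/2,23] z:[19,30] -> miss, prune

Visited [0, 6, 7, 3, 8, 17, 18, 11, 15]. Tests: 9 box, 1 leaf. Nearest: P13.

== RESULT ==
[0, 6, 7, 3, 8, 17, 18, 11, 15]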